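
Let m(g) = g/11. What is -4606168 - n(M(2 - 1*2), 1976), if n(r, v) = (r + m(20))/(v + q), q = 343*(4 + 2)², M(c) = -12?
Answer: -181441563660/39391 ≈ -4.6062e+6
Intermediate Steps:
m(g) = g/11 (m(g) = g*(1/11) = g/11)
q = 12348 (q = 343*6² = 343*36 = 12348)
n(r, v) = (20/11 + r)/(12348 + v) (n(r, v) = (r + (1/11)*20)/(v + 12348) = (r + 20/11)/(12348 + v) = (20/11 + r)/(12348 + v))
-4606168 - n(M(2 - 1*2), 1976) = -4606168 - (20/11 - 12)/(12348 + 1976) = -4606168 - (-112)/(14324*11) = -4606168 - 1*(-28/39391) = -4606168 + 28/39391 = -181441563660/39391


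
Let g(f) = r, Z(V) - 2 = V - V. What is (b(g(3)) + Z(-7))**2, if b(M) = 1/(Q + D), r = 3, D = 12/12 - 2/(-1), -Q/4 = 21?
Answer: 25921/6561 ≈ 3.9508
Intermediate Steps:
Q = -84 (Q = -4*21 = -84)
D = 3 (D = 12*(1/12) - 2*(-1) = 1 + 2 = 3)
Z(V) = 2 (Z(V) = 2 + (V - V) = 2 + 0 = 2)
g(f) = 3
b(M) = -1/81 (b(M) = 1/(-84 + 3) = 1/(-81) = -1/81)
(b(g(3)) + Z(-7))**2 = (-1/81 + 2)**2 = (161/81)**2 = 25921/6561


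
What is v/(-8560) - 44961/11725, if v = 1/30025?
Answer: -66032036947/17219938000 ≈ -3.8346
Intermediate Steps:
v = 1/30025 ≈ 3.3306e-5
v/(-8560) - 44961/11725 = (1/30025)/(-8560) - 44961/11725 = (1/30025)*(-1/8560) - 44961*1/11725 = -1/257014000 - 6423/1675 = -66032036947/17219938000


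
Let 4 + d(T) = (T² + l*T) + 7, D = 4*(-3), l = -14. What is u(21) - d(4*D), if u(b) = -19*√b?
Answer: -2979 - 19*√21 ≈ -3066.1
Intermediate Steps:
D = -12
d(T) = 3 + T² - 14*T (d(T) = -4 + ((T² - 14*T) + 7) = -4 + (7 + T² - 14*T) = 3 + T² - 14*T)
u(21) - d(4*D) = -19*√21 - (3 + (4*(-12))² - 56*(-12)) = -19*√21 - (3 + (-48)² - 14*(-48)) = -19*√21 - (3 + 2304 + 672) = -19*√21 - 1*2979 = -19*√21 - 2979 = -2979 - 19*√21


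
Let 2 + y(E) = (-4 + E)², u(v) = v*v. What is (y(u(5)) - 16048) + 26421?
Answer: 10812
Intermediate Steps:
u(v) = v²
y(E) = -2 + (-4 + E)²
(y(u(5)) - 16048) + 26421 = ((-2 + (-4 + 5²)²) - 16048) + 26421 = ((-2 + (-4 + 25)²) - 16048) + 26421 = ((-2 + 21²) - 16048) + 26421 = ((-2 + 441) - 16048) + 26421 = (439 - 16048) + 26421 = -15609 + 26421 = 10812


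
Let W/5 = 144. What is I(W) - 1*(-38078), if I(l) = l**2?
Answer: 556478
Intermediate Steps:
W = 720 (W = 5*144 = 720)
I(W) - 1*(-38078) = 720**2 - 1*(-38078) = 518400 + 38078 = 556478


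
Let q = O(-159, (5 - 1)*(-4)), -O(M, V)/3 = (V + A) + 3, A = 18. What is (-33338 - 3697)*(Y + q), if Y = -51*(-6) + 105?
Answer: -14665860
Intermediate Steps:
Y = 411 (Y = 306 + 105 = 411)
O(M, V) = -63 - 3*V (O(M, V) = -3*((V + 18) + 3) = -3*((18 + V) + 3) = -3*(21 + V) = -63 - 3*V)
q = -15 (q = -63 - 3*(5 - 1)*(-4) = -63 - 12*(-4) = -63 - 3*(-16) = -63 + 48 = -15)
(-33338 - 3697)*(Y + q) = (-33338 - 3697)*(411 - 15) = -37035*396 = -14665860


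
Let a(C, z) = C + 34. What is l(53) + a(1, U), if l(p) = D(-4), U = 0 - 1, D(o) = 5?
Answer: 40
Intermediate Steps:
U = -1
a(C, z) = 34 + C
l(p) = 5
l(53) + a(1, U) = 5 + (34 + 1) = 5 + 35 = 40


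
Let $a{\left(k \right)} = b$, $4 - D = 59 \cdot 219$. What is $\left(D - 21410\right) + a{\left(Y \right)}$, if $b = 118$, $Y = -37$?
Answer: $-34209$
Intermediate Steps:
$D = -12917$ ($D = 4 - 59 \cdot 219 = 4 - 12921 = -12917$)
$a{\left(k \right)} = 118$
$\left(D - 21410\right) + a{\left(Y \right)} = \left(-12917 - 21410\right) + 118 = -34327 + 118 = -34209$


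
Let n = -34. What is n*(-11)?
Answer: 374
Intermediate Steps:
n*(-11) = -34*(-11) = 374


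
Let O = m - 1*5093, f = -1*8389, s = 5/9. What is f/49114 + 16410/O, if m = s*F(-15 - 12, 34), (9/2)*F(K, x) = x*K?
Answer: -2548910011/767111566 ≈ -3.3227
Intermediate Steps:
F(K, x) = 2*K*x/9 (F(K, x) = 2*(x*K)/9 = 2*(K*x)/9 = 2*K*x/9)
s = 5/9 (s = 5*(⅑) = 5/9 ≈ 0.55556)
m = -340/3 (m = 5*((2/9)*(-15 - 12)*34)/9 = 5*((2/9)*(-27)*34)/9 = (5/9)*(-204) = -340/3 ≈ -113.33)
f = -8389
O = -15619/3 (O = -340/3 - 1*5093 = -340/3 - 5093 = -15619/3 ≈ -5206.3)
f/49114 + 16410/O = -8389/49114 + 16410/(-15619/3) = -8389*1/49114 + 16410*(-3/15619) = -8389/49114 - 49230/15619 = -2548910011/767111566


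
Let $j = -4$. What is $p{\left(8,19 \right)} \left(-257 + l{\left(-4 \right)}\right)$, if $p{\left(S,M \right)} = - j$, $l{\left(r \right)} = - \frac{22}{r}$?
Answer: $-1006$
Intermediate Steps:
$p{\left(S,M \right)} = 4$ ($p{\left(S,M \right)} = \left(-1\right) \left(-4\right) = 4$)
$p{\left(8,19 \right)} \left(-257 + l{\left(-4 \right)}\right) = 4 \left(-257 - \frac{22}{-4}\right) = 4 \left(-257 - - \frac{11}{2}\right) = 4 \left(-257 + \frac{11}{2}\right) = 4 \left(- \frac{503}{2}\right) = -1006$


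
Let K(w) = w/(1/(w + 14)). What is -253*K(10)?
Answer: -60720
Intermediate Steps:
K(w) = w*(14 + w) (K(w) = w/(1/(14 + w)) = w*(14 + w))
-253*K(10) = -2530*(14 + 10) = -2530*24 = -253*240 = -60720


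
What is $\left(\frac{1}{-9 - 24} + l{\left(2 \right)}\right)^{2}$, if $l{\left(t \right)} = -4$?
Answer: $\frac{17689}{1089} \approx 16.243$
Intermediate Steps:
$\left(\frac{1}{-9 - 24} + l{\left(2 \right)}\right)^{2} = \left(\frac{1}{-9 - 24} - 4\right)^{2} = \left(\frac{1}{-33} - 4\right)^{2} = \left(- \frac{1}{33} - 4\right)^{2} = \left(- \frac{133}{33}\right)^{2} = \frac{17689}{1089}$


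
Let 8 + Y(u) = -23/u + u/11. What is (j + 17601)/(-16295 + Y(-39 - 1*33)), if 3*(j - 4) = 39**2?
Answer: -14344704/12916907 ≈ -1.1105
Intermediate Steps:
j = 511 (j = 4 + (1/3)*39**2 = 4 + (1/3)*1521 = 4 + 507 = 511)
Y(u) = -8 - 23/u + u/11 (Y(u) = -8 + (-23/u + u/11) = -8 - 23/u + u/11)
(j + 17601)/(-16295 + Y(-39 - 1*33)) = (511 + 17601)/(-16295 + (-8 - 23/(-39 - 1*33) + (-39 - 1*33)/11)) = 18112/(-16295 + (-8 - 23/(-39 - 33) + (-39 - 33)/11)) = 18112/(-16295 + (-8 - 23/(-72) + (1/11)*(-72))) = 18112/(-16295 + (-8 - 23*(-1/72) - 72/11)) = 18112/(-16295 + (-8 + 23/72 - 72/11)) = 18112/(-16295 - 11267/792) = 18112/(-12916907/792) = 18112*(-792/12916907) = -14344704/12916907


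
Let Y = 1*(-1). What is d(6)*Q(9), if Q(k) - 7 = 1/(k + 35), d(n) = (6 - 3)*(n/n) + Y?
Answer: 309/22 ≈ 14.045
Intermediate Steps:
Y = -1
d(n) = 2 (d(n) = (6 - 3)*(n/n) - 1 = 3*1 - 1 = 3 - 1 = 2)
Q(k) = 7 + 1/(35 + k) (Q(k) = 7 + 1/(k + 35) = 7 + 1/(35 + k))
d(6)*Q(9) = 2*((246 + 7*9)/(35 + 9)) = 2*((246 + 63)/44) = 2*((1/44)*309) = 2*(309/44) = 309/22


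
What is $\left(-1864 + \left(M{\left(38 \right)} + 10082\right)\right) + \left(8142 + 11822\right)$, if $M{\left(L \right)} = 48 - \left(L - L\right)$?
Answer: $28230$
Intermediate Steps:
$M{\left(L \right)} = 48$ ($M{\left(L \right)} = 48 - 0 = 48 + 0 = 48$)
$\left(-1864 + \left(M{\left(38 \right)} + 10082\right)\right) + \left(8142 + 11822\right) = \left(-1864 + \left(48 + 10082\right)\right) + \left(8142 + 11822\right) = \left(-1864 + 10130\right) + 19964 = 8266 + 19964 = 28230$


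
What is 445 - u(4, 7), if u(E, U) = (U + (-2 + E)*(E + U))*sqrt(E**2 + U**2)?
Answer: 445 - 29*sqrt(65) ≈ 211.19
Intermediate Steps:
u(E, U) = sqrt(E**2 + U**2)*(U + (-2 + E)*(E + U))
445 - u(4, 7) = 445 - sqrt(4**2 + 7**2)*(4**2 - 1*7 - 2*4 + 4*7) = 445 - sqrt(16 + 49)*(16 - 7 - 8 + 28) = 445 - sqrt(65)*29 = 445 - 29*sqrt(65)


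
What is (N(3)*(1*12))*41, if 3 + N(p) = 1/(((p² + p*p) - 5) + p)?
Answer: -5781/4 ≈ -1445.3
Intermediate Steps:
N(p) = -3 + 1/(-5 + p + 2*p²) (N(p) = -3 + 1/(((p² + p*p) - 5) + p) = -3 + 1/(((p² + p²) - 5) + p) = -3 + 1/((2*p² - 5) + p) = -3 + 1/((-5 + 2*p²) + p) = -3 + 1/(-5 + p + 2*p²))
(N(3)*(1*12))*41 = (((16 - 6*3² - 3*3)/(-5 + 3 + 2*3²))*(1*12))*41 = (((16 - 6*9 - 9)/(-5 + 3 + 2*9))*12)*41 = (((16 - 54 - 9)/(-5 + 3 + 18))*12)*41 = ((-47/16)*12)*41 = (((1/16)*(-47))*12)*41 = -47/16*12*41 = -141/4*41 = -5781/4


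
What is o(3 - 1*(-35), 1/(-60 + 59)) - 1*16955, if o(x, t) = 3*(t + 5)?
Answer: -16943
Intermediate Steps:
o(x, t) = 15 + 3*t (o(x, t) = 3*(5 + t) = 15 + 3*t)
o(3 - 1*(-35), 1/(-60 + 59)) - 1*16955 = (15 + 3/(-60 + 59)) - 1*16955 = (15 + 3/(-1)) - 16955 = (15 + 3*(-1)) - 16955 = (15 - 3) - 16955 = 12 - 16955 = -16943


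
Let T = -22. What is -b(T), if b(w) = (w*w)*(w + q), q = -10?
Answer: 15488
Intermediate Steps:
b(w) = w²*(-10 + w) (b(w) = (w*w)*(w - 10) = w²*(-10 + w))
-b(T) = -(-22)²*(-10 - 22) = -484*(-32) = -1*(-15488) = 15488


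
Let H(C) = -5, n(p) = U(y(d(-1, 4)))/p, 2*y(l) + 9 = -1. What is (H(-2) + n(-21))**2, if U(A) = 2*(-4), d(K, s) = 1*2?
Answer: 9409/441 ≈ 21.336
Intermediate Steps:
d(K, s) = 2
y(l) = -5 (y(l) = -9/2 + (1/2)*(-1) = -9/2 - 1/2 = -5)
U(A) = -8
n(p) = -8/p
(H(-2) + n(-21))**2 = (-5 - 8/(-21))**2 = (-5 - 8*(-1/21))**2 = (-5 + 8/21)**2 = (-97/21)**2 = 9409/441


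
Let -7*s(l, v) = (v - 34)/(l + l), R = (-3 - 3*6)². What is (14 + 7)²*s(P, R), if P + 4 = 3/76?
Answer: 139194/43 ≈ 3237.1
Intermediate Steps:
P = -301/76 (P = -4 + 3/76 = -301/76 ≈ -3.9605)
R = 441 (R = (-3 - 18)² = (-21)² = 441)
s(l, v) = -(-34 + v)/(14*l) (s(l, v) = -(v - 34)/(7*(l + l)) = -(-34 + v)/(7*(2*l)) = -(-34 + v)*1/(2*l)/7 = -(-34 + v)/(14*l))
(14 + 7)²*s(P, R) = (14 + 7)²*((34 - 1*441)/(14*(-301/76))) = 21²*((1/14)*(-76/301)*(34 - 441)) = 441*((1/14)*(-76/301)*(-407)) = 441*(15466/2107) = 139194/43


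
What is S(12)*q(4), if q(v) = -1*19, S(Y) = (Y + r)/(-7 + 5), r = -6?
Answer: 57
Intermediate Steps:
S(Y) = 3 - Y/2 (S(Y) = (Y - 6)/(-7 + 5) = (-6 + Y)/(-2) = (-6 + Y)*(-1/2) = 3 - Y/2)
q(v) = -19
S(12)*q(4) = (3 - 1/2*12)*(-19) = (3 - 6)*(-19) = -3*(-19) = 57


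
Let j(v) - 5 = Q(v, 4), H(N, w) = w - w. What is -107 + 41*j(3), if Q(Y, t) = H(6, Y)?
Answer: 98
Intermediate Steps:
H(N, w) = 0
Q(Y, t) = 0
j(v) = 5 (j(v) = 5 + 0 = 5)
-107 + 41*j(3) = -107 + 41*5 = -107 + 205 = 98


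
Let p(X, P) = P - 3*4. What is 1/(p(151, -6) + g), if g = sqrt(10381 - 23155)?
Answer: -3/2183 - I*sqrt(12774)/13098 ≈ -0.0013743 - 0.008629*I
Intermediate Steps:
g = I*sqrt(12774) (g = sqrt(-12774) = I*sqrt(12774) ≈ 113.02*I)
p(X, P) = -12 + P (p(X, P) = P - 12 = -12 + P)
1/(p(151, -6) + g) = 1/((-12 - 6) + I*sqrt(12774)) = 1/(-18 + I*sqrt(12774))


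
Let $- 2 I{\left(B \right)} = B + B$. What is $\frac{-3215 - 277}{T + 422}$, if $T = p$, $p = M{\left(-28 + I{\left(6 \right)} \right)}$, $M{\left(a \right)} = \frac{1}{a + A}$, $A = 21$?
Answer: $- \frac{45396}{5485} \approx -8.2764$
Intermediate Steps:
$I{\left(B \right)} = - B$ ($I{\left(B \right)} = - \frac{B + B}{2} = - \frac{2 B}{2} = - B$)
$M{\left(a \right)} = \frac{1}{21 + a}$ ($M{\left(a \right)} = \frac{1}{a + 21} = \frac{1}{21 + a}$)
$p = - \frac{1}{13}$ ($p = \frac{1}{21 - 34} = \frac{1}{-13} = - \frac{1}{13} \approx -0.076923$)
$T = - \frac{1}{13} \approx -0.076923$
$\frac{-3215 - 277}{T + 422} = \frac{-3215 - 277}{- \frac{1}{13} + 422} = - \frac{3492}{\frac{5485}{13}} = \left(-3492\right) \frac{13}{5485} = - \frac{45396}{5485}$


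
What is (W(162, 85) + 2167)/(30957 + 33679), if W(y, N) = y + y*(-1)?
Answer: 197/5876 ≈ 0.033526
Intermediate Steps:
W(y, N) = 0 (W(y, N) = y - y = 0)
(W(162, 85) + 2167)/(30957 + 33679) = (0 + 2167)/(30957 + 33679) = 2167/64636 = 2167*(1/64636) = 197/5876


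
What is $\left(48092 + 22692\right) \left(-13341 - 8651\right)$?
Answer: $-1556681728$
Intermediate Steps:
$\left(48092 + 22692\right) \left(-13341 - 8651\right) = 70784 \left(-21992\right) = -1556681728$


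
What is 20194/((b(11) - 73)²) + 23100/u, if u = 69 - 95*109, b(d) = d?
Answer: 29729771/9884846 ≈ 3.0076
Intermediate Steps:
u = -10286 (u = 69 - 10355 = -10286)
20194/((b(11) - 73)²) + 23100/u = 20194/((11 - 73)²) + 23100/(-10286) = 20194/((-62)²) + 23100*(-1/10286) = 20194/3844 - 11550/5143 = 20194*(1/3844) - 11550/5143 = 10097/1922 - 11550/5143 = 29729771/9884846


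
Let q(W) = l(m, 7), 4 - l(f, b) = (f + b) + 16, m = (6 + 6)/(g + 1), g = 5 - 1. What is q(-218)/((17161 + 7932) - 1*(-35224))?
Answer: -107/301585 ≈ -0.00035479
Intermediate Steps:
g = 4
m = 12/5 (m = (6 + 6)/(4 + 1) = 12/5 ≈ 2.4000)
l(f, b) = -12 - b - f (l(f, b) = 4 - ((f + b) + 16) = 4 - ((b + f) + 16) = 4 - (16 + b + f) = 4 + (-16 - b - f) = -12 - b - f)
q(W) = -107/5 (q(W) = -12 - 1*7 - 1*12/5 = -12 - 7 - 12/5 = -107/5)
q(-218)/((17161 + 7932) - 1*(-35224)) = -107/(5*((17161 + 7932) - 1*(-35224))) = -107/(5*(25093 + 35224)) = -107/5/60317 = -107/5*1/60317 = -107/301585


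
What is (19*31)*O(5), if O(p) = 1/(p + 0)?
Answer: 589/5 ≈ 117.80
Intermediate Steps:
O(p) = 1/p
(19*31)*O(5) = (19*31)/5 = 589*(1/5) = 589/5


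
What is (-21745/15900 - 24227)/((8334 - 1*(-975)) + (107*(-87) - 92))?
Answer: 77046209/292560 ≈ 263.35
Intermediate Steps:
(-21745/15900 - 24227)/((8334 - 1*(-975)) + (107*(-87) - 92)) = (-21745*1/15900 - 24227)/((8334 + 975) + (-9309 - 92)) = (-4349/3180 - 24227)/(9309 - 9401) = -77046209/3180/(-92) = -77046209/3180*(-1/92) = 77046209/292560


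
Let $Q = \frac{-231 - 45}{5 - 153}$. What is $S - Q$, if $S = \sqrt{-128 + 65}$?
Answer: $- \frac{69}{37} + 3 i \sqrt{7} \approx -1.8649 + 7.9373 i$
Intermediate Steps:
$Q = \frac{69}{37}$ ($Q = - \frac{276}{-148} = \left(-276\right) \left(- \frac{1}{148}\right) = \frac{69}{37} \approx 1.8649$)
$S = 3 i \sqrt{7}$ ($S = \sqrt{-63} = 3 i \sqrt{7} \approx 7.9373 i$)
$S - Q = 3 i \sqrt{7} - \frac{69}{37} = - \frac{69}{37} + 3 i \sqrt{7}$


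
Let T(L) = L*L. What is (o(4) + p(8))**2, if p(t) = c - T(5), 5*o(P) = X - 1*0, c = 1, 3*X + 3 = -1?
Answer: 132496/225 ≈ 588.87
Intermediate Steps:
X = -4/3 (X = -1 + (1/3)*(-1) = -1 - 1/3 = -4/3 ≈ -1.3333)
T(L) = L**2
o(P) = -4/15 (o(P) = (-4/3 - 1*0)/5 = (-4/3 + 0)/5 = (1/5)*(-4/3) = -4/15)
p(t) = -24 (p(t) = 1 - 1*5**2 = 1 - 1*25 = 1 - 25 = -24)
(o(4) + p(8))**2 = (-4/15 - 24)**2 = (-364/15)**2 = 132496/225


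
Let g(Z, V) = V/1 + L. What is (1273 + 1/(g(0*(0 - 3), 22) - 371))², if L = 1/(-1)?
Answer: 198513911401/122500 ≈ 1.6205e+6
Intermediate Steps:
L = -1
g(Z, V) = -1 + V (g(Z, V) = V/1 - 1 = V*1 - 1 = V - 1 = -1 + V)
(1273 + 1/(g(0*(0 - 3), 22) - 371))² = (1273 + 1/((-1 + 22) - 371))² = (1273 + 1/(21 - 371))² = (1273 + 1/(-350))² = (1273 - 1/350)² = (445549/350)² = 198513911401/122500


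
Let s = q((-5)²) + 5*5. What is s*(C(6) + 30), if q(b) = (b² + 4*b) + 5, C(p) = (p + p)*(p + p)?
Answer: 131370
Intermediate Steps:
C(p) = 4*p² (C(p) = (2*p)*(2*p) = 4*p²)
q(b) = 5 + b² + 4*b
s = 755 (s = (5 + ((-5)²)² + 4*(-5)²) + 5*5 = (5 + 25² + 4*25) + 25 = (5 + 625 + 100) + 25 = 730 + 25 = 755)
s*(C(6) + 30) = 755*(4*6² + 30) = 755*(4*36 + 30) = 755*(144 + 30) = 755*174 = 131370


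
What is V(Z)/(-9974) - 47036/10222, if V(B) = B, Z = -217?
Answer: -233459445/50977114 ≈ -4.5797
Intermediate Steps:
V(Z)/(-9974) - 47036/10222 = -217/(-9974) - 47036/10222 = -217*(-1/9974) - 47036*1/10222 = 217/9974 - 23518/5111 = -233459445/50977114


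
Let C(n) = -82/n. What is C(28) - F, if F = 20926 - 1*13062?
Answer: -110137/14 ≈ -7866.9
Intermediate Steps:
F = 7864 (F = 20926 - 13062 = 7864)
C(28) - F = -82/28 - 1*7864 = -82*1/28 - 7864 = -41/14 - 7864 = -110137/14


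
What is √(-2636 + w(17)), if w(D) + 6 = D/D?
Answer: I*√2641 ≈ 51.391*I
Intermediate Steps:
w(D) = -5 (w(D) = -6 + D/D = -6 + 1 = -5)
√(-2636 + w(17)) = √(-2636 - 5) = √(-2641) = I*√2641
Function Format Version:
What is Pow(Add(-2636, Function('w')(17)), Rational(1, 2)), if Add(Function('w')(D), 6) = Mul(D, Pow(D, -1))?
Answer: Mul(I, Pow(2641, Rational(1, 2))) ≈ Mul(51.391, I)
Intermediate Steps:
Function('w')(D) = -5 (Function('w')(D) = Add(-6, Mul(D, Pow(D, -1))) = Add(-6, 1) = -5)
Pow(Add(-2636, Function('w')(17)), Rational(1, 2)) = Pow(Add(-2636, -5), Rational(1, 2)) = Pow(-2641, Rational(1, 2)) = Mul(I, Pow(2641, Rational(1, 2)))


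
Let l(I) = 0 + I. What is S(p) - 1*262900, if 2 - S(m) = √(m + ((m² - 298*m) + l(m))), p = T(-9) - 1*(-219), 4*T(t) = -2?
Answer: -262898 - I*√67735/2 ≈ -2.629e+5 - 130.13*I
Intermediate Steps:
T(t) = -½ (T(t) = (¼)*(-2) = -½)
l(I) = I
p = 437/2 (p = -½ - 1*(-219) = -½ + 219 = 437/2 ≈ 218.50)
S(m) = 2 - √(m² - 296*m) (S(m) = 2 - √(m + ((m² - 298*m) + m)) = 2 - √(m + (m² - 297*m)) = 2 - √(m² - 296*m))
S(p) - 1*262900 = (2 - √(437*(-296 + 437/2)/2)) - 1*262900 = (2 - √((437/2)*(-155/2))) - 262900 = (2 - √(-67735/4)) - 262900 = (2 - I*√67735/2) - 262900 = -262898 - I*√67735/2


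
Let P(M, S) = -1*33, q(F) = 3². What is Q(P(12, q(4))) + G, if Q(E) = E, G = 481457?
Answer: 481424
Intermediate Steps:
q(F) = 9
P(M, S) = -33
Q(P(12, q(4))) + G = -33 + 481457 = 481424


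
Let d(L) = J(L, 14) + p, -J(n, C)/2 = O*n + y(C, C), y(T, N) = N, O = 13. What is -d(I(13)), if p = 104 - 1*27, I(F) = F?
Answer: 289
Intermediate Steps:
J(n, C) = -26*n - 2*C (J(n, C) = -2*(13*n + C) = -2*(C + 13*n) = -26*n - 2*C)
p = 77 (p = 104 - 27 = 77)
d(L) = 49 - 26*L (d(L) = (-26*L - 2*14) + 77 = (-26*L - 28) + 77 = (-28 - 26*L) + 77 = 49 - 26*L)
-d(I(13)) = -(49 - 26*13) = -(49 - 338) = -1*(-289) = 289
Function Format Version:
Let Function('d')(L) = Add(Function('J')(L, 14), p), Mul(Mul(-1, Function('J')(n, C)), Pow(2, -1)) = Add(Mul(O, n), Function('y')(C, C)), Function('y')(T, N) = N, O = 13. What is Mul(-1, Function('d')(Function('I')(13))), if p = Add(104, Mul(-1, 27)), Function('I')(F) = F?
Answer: 289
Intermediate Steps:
Function('J')(n, C) = Add(Mul(-26, n), Mul(-2, C)) (Function('J')(n, C) = Mul(-2, Add(Mul(13, n), C)) = Mul(-2, Add(C, Mul(13, n))) = Add(Mul(-26, n), Mul(-2, C)))
p = 77 (p = Add(104, -27) = 77)
Function('d')(L) = Add(49, Mul(-26, L)) (Function('d')(L) = Add(Add(Mul(-26, L), Mul(-2, 14)), 77) = Add(Add(Mul(-26, L), -28), 77) = Add(Add(-28, Mul(-26, L)), 77) = Add(49, Mul(-26, L)))
Mul(-1, Function('d')(Function('I')(13))) = Mul(-1, Add(49, Mul(-26, 13))) = Mul(-1, Add(49, -338)) = Mul(-1, -289) = 289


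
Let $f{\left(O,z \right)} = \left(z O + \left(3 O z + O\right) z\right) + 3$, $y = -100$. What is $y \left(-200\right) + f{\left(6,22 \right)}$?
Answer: $28979$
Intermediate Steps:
$f{\left(O,z \right)} = 3 + O z + z \left(O + 3 O z\right)$ ($f{\left(O,z \right)} = \left(O z + \left(3 O z + O\right) z\right) + 3 = \left(O z + \left(O + 3 O z\right) z\right) + 3 = \left(O z + z \left(O + 3 O z\right)\right) + 3 = 3 + O z + z \left(O + 3 O z\right)$)
$y \left(-200\right) + f{\left(6,22 \right)} = \left(-100\right) \left(-200\right) + \left(3 + 2 \cdot 6 \cdot 22 + 3 \cdot 6 \cdot 22^{2}\right) = 20000 + \left(3 + 264 + 3 \cdot 6 \cdot 484\right) = 20000 + \left(3 + 264 + 8712\right) = 20000 + 8979 = 28979$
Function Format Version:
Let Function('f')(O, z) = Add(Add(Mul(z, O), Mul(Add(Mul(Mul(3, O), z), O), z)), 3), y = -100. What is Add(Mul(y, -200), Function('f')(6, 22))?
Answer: 28979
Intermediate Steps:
Function('f')(O, z) = Add(3, Mul(O, z), Mul(z, Add(O, Mul(3, O, z)))) (Function('f')(O, z) = Add(Add(Mul(O, z), Mul(Add(Mul(3, O, z), O), z)), 3) = Add(Add(Mul(O, z), Mul(Add(O, Mul(3, O, z)), z)), 3) = Add(Add(Mul(O, z), Mul(z, Add(O, Mul(3, O, z)))), 3) = Add(3, Mul(O, z), Mul(z, Add(O, Mul(3, O, z)))))
Add(Mul(y, -200), Function('f')(6, 22)) = Add(Mul(-100, -200), Add(3, Mul(2, 6, 22), Mul(3, 6, Pow(22, 2)))) = Add(20000, Add(3, 264, Mul(3, 6, 484))) = Add(20000, Add(3, 264, 8712)) = Add(20000, 8979) = 28979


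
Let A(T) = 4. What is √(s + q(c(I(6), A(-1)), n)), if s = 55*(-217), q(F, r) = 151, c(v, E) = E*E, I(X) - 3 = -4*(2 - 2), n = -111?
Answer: 2*I*√2946 ≈ 108.55*I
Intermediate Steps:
I(X) = 3 (I(X) = 3 - 4*(2 - 2) = 3 - 4*0 = 3 + 0 = 3)
c(v, E) = E²
s = -11935
√(s + q(c(I(6), A(-1)), n)) = √(-11935 + 151) = √(-11784) = 2*I*√2946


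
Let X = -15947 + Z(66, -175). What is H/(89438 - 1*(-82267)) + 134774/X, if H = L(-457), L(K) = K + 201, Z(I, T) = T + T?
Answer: -23145541702/2798276385 ≈ -8.2714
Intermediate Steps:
Z(I, T) = 2*T
L(K) = 201 + K
H = -256 (H = 201 - 457 = -256)
X = -16297 (X = -15947 + 2*(-175) = -15947 - 350 = -16297)
H/(89438 - 1*(-82267)) + 134774/X = -256/(89438 - 1*(-82267)) + 134774/(-16297) = -256/(89438 + 82267) + 134774*(-1/16297) = -256/171705 - 134774/16297 = -23145541702/2798276385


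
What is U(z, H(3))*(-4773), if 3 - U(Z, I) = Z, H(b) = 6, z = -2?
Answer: -23865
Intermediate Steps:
U(Z, I) = 3 - Z
U(z, H(3))*(-4773) = (3 - 1*(-2))*(-4773) = (3 + 2)*(-4773) = 5*(-4773) = -23865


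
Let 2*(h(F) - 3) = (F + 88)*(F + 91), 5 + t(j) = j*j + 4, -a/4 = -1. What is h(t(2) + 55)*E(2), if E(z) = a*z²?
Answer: 174080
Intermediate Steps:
a = 4 (a = -4*(-1) = 4)
E(z) = 4*z²
t(j) = -1 + j² (t(j) = -5 + (j*j + 4) = -5 + (j² + 4) = -5 + (4 + j²) = -1 + j²)
h(F) = 3 + (88 + F)*(91 + F)/2 (h(F) = 3 + ((F + 88)*(F + 91))/2 = 3 + ((88 + F)*(91 + F))/2 = 3 + (88 + F)*(91 + F)/2)
h(t(2) + 55)*E(2) = (4007 + ((-1 + 2²) + 55)²/2 + 179*((-1 + 2²) + 55)/2)*(4*2²) = (4007 + ((-1 + 4) + 55)²/2 + 179*((-1 + 4) + 55)/2)*(4*4) = (4007 + (3 + 55)²/2 + 179*(3 + 55)/2)*16 = (4007 + (½)*58² + (179/2)*58)*16 = (4007 + (½)*3364 + 5191)*16 = (4007 + 1682 + 5191)*16 = 10880*16 = 174080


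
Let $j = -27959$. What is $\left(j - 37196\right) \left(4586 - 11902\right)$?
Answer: $476673980$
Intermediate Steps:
$\left(j - 37196\right) \left(4586 - 11902\right) = \left(-27959 - 37196\right) \left(4586 - 11902\right) = \left(-65155\right) \left(-7316\right) = 476673980$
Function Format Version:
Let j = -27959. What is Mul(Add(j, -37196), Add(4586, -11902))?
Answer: 476673980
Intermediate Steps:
Mul(Add(j, -37196), Add(4586, -11902)) = Mul(Add(-27959, -37196), Add(4586, -11902)) = Mul(-65155, -7316) = 476673980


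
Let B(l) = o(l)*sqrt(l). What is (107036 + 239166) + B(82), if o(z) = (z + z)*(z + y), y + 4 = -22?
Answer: 346202 + 9184*sqrt(82) ≈ 4.2937e+5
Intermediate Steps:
y = -26 (y = -4 - 22 = -26)
o(z) = 2*z*(-26 + z) (o(z) = (z + z)*(z - 26) = (2*z)*(-26 + z) = 2*z*(-26 + z))
B(l) = 2*l**(3/2)*(-26 + l) (B(l) = (2*l*(-26 + l))*sqrt(l) = 2*l**(3/2)*(-26 + l))
(107036 + 239166) + B(82) = (107036 + 239166) + 2*82**(3/2)*(-26 + 82) = 346202 + 2*(82*sqrt(82))*56 = 346202 + 9184*sqrt(82)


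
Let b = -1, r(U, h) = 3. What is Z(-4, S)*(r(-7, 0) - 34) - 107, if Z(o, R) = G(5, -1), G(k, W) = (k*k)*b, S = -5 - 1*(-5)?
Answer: 668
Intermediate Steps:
S = 0 (S = -5 + 5 = 0)
G(k, W) = -k² (G(k, W) = (k*k)*(-1) = k²*(-1) = -k²)
Z(o, R) = -25 (Z(o, R) = -1*5² = -1*25 = -25)
Z(-4, S)*(r(-7, 0) - 34) - 107 = -25*(3 - 34) - 107 = -25*(-31) - 107 = 775 - 107 = 668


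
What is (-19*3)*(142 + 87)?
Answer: -13053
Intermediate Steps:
(-19*3)*(142 + 87) = -57*229 = -13053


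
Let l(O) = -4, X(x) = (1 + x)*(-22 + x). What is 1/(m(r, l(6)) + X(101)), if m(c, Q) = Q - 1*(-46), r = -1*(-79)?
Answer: 1/8100 ≈ 0.00012346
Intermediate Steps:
r = 79
m(c, Q) = 46 + Q (m(c, Q) = Q + 46 = 46 + Q)
1/(m(r, l(6)) + X(101)) = 1/((46 - 4) + (-22 + 101² - 21*101)) = 1/(42 + (-22 + 10201 - 2121)) = 1/(42 + 8058) = 1/8100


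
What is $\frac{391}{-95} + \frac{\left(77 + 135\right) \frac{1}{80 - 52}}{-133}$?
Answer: $- \frac{19424}{4655} \approx -4.1727$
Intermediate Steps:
$\frac{391}{-95} + \frac{\left(77 + 135\right) \frac{1}{80 - 52}}{-133} = 391 \left(- \frac{1}{95}\right) + \frac{212}{28} \left(- \frac{1}{133}\right) = - \frac{391}{95} + 212 \cdot \frac{1}{28} \left(- \frac{1}{133}\right) = - \frac{391}{95} + \frac{53}{7} \left(- \frac{1}{133}\right) = - \frac{391}{95} - \frac{53}{931} = - \frac{19424}{4655}$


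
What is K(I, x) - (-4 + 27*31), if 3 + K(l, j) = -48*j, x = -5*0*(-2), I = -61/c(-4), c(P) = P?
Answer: -836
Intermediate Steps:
I = 61/4 (I = -61/(-4) = -61*(-¼) = 61/4 ≈ 15.250)
x = 0 (x = 0*(-2) = 0)
K(l, j) = -3 - 48*j
K(I, x) - (-4 + 27*31) = (-3 - 48*0) - (-4 + 27*31) = (-3 + 0) - (-4 + 837) = -3 - 1*833 = -3 - 833 = -836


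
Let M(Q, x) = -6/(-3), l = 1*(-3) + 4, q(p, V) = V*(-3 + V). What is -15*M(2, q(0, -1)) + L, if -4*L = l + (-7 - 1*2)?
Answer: -28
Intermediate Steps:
l = 1 (l = -3 + 4 = 1)
M(Q, x) = 2 (M(Q, x) = -6*(-1/3) = 2)
L = 2 (L = -(1 + (-7 - 1*2))/4 = -(1 + (-7 - 2))/4 = -(1 - 9)/4 = -1/4*(-8) = 2)
-15*M(2, q(0, -1)) + L = -15*2 + 2 = -30 + 2 = -28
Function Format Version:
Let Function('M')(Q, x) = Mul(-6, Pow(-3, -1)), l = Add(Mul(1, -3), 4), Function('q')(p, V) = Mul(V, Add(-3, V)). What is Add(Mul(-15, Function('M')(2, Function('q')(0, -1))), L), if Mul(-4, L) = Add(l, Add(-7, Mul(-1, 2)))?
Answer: -28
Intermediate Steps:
l = 1 (l = Add(-3, 4) = 1)
Function('M')(Q, x) = 2 (Function('M')(Q, x) = Mul(-6, Rational(-1, 3)) = 2)
L = 2 (L = Mul(Rational(-1, 4), Add(1, Add(-7, Mul(-1, 2)))) = Mul(Rational(-1, 4), Add(1, Add(-7, -2))) = Mul(Rational(-1, 4), Add(1, -9)) = Mul(Rational(-1, 4), -8) = 2)
Add(Mul(-15, Function('M')(2, Function('q')(0, -1))), L) = Add(Mul(-15, 2), 2) = Add(-30, 2) = -28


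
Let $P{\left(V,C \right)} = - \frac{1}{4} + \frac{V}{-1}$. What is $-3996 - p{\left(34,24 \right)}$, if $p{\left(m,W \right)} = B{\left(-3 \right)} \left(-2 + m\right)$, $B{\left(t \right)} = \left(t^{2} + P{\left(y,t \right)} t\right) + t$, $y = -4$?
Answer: $-3828$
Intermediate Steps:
$P{\left(V,C \right)} = - \frac{1}{4} - V$ ($P{\left(V,C \right)} = \left(-1\right) \frac{1}{4} + V \left(-1\right) = - \frac{1}{4} - V$)
$B{\left(t \right)} = t^{2} + \frac{19 t}{4}$ ($B{\left(t \right)} = \left(t^{2} + \left(- \frac{1}{4} - -4\right) t\right) + t = \left(t^{2} + \left(- \frac{1}{4} + 4\right) t\right) + t = \left(t^{2} + \frac{15 t}{4}\right) + t = t^{2} + \frac{19 t}{4}$)
$p{\left(m,W \right)} = \frac{21}{2} - \frac{21 m}{4}$ ($p{\left(m,W \right)} = \frac{1}{4} \left(-3\right) \left(19 + 4 \left(-3\right)\right) \left(-2 + m\right) = \frac{1}{4} \left(-3\right) \left(19 - 12\right) \left(-2 + m\right) = \frac{1}{4} \left(-3\right) 7 \left(-2 + m\right) = - \frac{21 \left(-2 + m\right)}{4} = \frac{21}{2} - \frac{21 m}{4}$)
$-3996 - p{\left(34,24 \right)} = -3996 - \left(\frac{21}{2} - \frac{357}{2}\right) = -3996 - -168 = -3996 + 168 = -3828$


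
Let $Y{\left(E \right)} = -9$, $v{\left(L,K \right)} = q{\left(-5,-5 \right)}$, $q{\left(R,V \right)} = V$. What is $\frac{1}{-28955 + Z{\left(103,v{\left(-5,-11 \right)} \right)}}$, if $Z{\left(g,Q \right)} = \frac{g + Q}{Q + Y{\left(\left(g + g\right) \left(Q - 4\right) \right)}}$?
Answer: $- \frac{1}{28962} \approx -3.4528 \cdot 10^{-5}$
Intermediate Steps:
$v{\left(L,K \right)} = -5$
$Z{\left(g,Q \right)} = \frac{Q + g}{-9 + Q}$ ($Z{\left(g,Q \right)} = \frac{g + Q}{Q - 9} = \frac{Q + g}{-9 + Q}$)
$\frac{1}{-28955 + Z{\left(103,v{\left(-5,-11 \right)} \right)}} = \frac{1}{-28955 + \frac{-5 + 103}{-9 - 5}} = \frac{1}{-28955 + \frac{1}{-14} \cdot 98} = \frac{1}{-28955 - 7} = \frac{1}{-28962} = - \frac{1}{28962}$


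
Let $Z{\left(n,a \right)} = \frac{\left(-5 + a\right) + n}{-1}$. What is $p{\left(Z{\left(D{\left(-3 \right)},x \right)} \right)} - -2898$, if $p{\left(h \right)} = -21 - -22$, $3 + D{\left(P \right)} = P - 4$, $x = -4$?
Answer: $2899$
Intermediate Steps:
$D{\left(P \right)} = -7 + P$ ($D{\left(P \right)} = -3 + \left(P - 4\right) = -3 + \left(-4 + P\right) = -7 + P$)
$Z{\left(n,a \right)} = 5 - a - n$ ($Z{\left(n,a \right)} = \left(-5 + a + n\right) \left(-1\right) = 5 - a - n$)
$p{\left(h \right)} = 1$ ($p{\left(h \right)} = -21 + 22 = 1$)
$p{\left(Z{\left(D{\left(-3 \right)},x \right)} \right)} - -2898 = 1 - -2898 = 1 + 2898 = 2899$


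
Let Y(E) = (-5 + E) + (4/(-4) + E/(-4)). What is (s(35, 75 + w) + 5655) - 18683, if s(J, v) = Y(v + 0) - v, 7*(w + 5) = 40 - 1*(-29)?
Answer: -365511/28 ≈ -13054.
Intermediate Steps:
w = 34/7 (w = -5 + (40 - 1*(-29))/7 = -5 + (40 + 29)/7 = -5 + (⅐)*69 = -5 + 69/7 = 34/7 ≈ 4.8571)
Y(E) = -6 + 3*E/4 (Y(E) = (-5 + E) + (4*(-¼) + E*(-¼)) = (-5 + E) + (-1 - E/4) = -6 + 3*E/4)
s(J, v) = -6 - v/4 (s(J, v) = (-6 + 3*(v + 0)/4) - v = (-6 + 3*v/4) - v = -6 - v/4)
(s(35, 75 + w) + 5655) - 18683 = ((-6 - (75 + 34/7)/4) + 5655) - 18683 = ((-6 - ¼*559/7) + 5655) - 18683 = ((-6 - 559/28) + 5655) - 18683 = (-727/28 + 5655) - 18683 = 157613/28 - 18683 = -365511/28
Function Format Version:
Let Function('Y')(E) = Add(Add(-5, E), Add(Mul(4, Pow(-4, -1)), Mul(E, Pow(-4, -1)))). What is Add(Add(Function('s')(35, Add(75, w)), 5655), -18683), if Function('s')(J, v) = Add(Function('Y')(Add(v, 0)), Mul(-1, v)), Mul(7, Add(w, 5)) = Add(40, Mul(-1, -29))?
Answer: Rational(-365511, 28) ≈ -13054.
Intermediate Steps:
w = Rational(34, 7) (w = Add(-5, Mul(Rational(1, 7), Add(40, Mul(-1, -29)))) = Add(-5, Mul(Rational(1, 7), Add(40, 29))) = Add(-5, Mul(Rational(1, 7), 69)) = Add(-5, Rational(69, 7)) = Rational(34, 7) ≈ 4.8571)
Function('Y')(E) = Add(-6, Mul(Rational(3, 4), E)) (Function('Y')(E) = Add(Add(-5, E), Add(Mul(4, Rational(-1, 4)), Mul(E, Rational(-1, 4)))) = Add(Add(-5, E), Add(-1, Mul(Rational(-1, 4), E))) = Add(-6, Mul(Rational(3, 4), E)))
Function('s')(J, v) = Add(-6, Mul(Rational(-1, 4), v)) (Function('s')(J, v) = Add(Add(-6, Mul(Rational(3, 4), Add(v, 0))), Mul(-1, v)) = Add(Add(-6, Mul(Rational(3, 4), v)), Mul(-1, v)) = Add(-6, Mul(Rational(-1, 4), v)))
Add(Add(Function('s')(35, Add(75, w)), 5655), -18683) = Add(Add(Add(-6, Mul(Rational(-1, 4), Add(75, Rational(34, 7)))), 5655), -18683) = Add(Add(Add(-6, Mul(Rational(-1, 4), Rational(559, 7))), 5655), -18683) = Add(Add(Add(-6, Rational(-559, 28)), 5655), -18683) = Add(Add(Rational(-727, 28), 5655), -18683) = Add(Rational(157613, 28), -18683) = Rational(-365511, 28)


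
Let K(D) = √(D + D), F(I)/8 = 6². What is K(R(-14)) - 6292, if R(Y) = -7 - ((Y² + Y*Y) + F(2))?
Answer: -6292 + I*√1374 ≈ -6292.0 + 37.068*I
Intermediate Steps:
F(I) = 288 (F(I) = 8*6² = 8*36 = 288)
R(Y) = -295 - 2*Y² (R(Y) = -7 - ((Y² + Y*Y) + 288) = -7 - ((Y² + Y²) + 288) = -7 - (2*Y² + 288) = -7 - (288 + 2*Y²) = -7 + (-288 - 2*Y²) = -295 - 2*Y²)
K(D) = √2*√D (K(D) = √(2*D) = √2*√D)
K(R(-14)) - 6292 = √2*√(-295 - 2*(-14)²) - 6292 = √2*√(-295 - 2*196) - 6292 = √2*√(-295 - 392) - 6292 = √2*√(-687) - 6292 = √2*(I*√687) - 6292 = I*√1374 - 6292 = -6292 + I*√1374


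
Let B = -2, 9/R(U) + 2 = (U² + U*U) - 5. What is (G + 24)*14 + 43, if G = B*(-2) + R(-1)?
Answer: 2049/5 ≈ 409.80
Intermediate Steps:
R(U) = 9/(-7 + 2*U²) (R(U) = 9/(-2 + ((U² + U*U) - 5)) = 9/(-2 + ((U² + U²) - 5)) = 9/(-2 + (2*U² - 5)) = 9/(-2 + (-5 + 2*U²)) = 9/(-7 + 2*U²))
G = 11/5 (G = -2*(-2) + 9/(-7 + 2*(-1)²) = 4 + 9/(-7 + 2*1) = 4 + 9/(-7 + 2) = 4 + 9/(-5) = 4 + 9*(-⅕) = 4 - 9/5 = 11/5 ≈ 2.2000)
(G + 24)*14 + 43 = (11/5 + 24)*14 + 43 = (131/5)*14 + 43 = 1834/5 + 43 = 2049/5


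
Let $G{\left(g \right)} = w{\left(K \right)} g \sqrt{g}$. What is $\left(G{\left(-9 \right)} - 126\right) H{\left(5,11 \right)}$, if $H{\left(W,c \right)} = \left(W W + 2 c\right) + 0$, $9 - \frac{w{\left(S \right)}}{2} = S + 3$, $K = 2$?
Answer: $-5922 - 10152 i \approx -5922.0 - 10152.0 i$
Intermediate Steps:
$w{\left(S \right)} = 12 - 2 S$ ($w{\left(S \right)} = 18 - 2 \left(S + 3\right) = 18 - 2 \left(3 + S\right) = 18 - \left(6 + 2 S\right) = 12 - 2 S$)
$G{\left(g \right)} = 8 g^{\frac{3}{2}}$ ($G{\left(g \right)} = \left(12 - 4\right) g \sqrt{g} = \left(12 - 4\right) g^{\frac{3}{2}} = 8 g^{\frac{3}{2}}$)
$H{\left(W,c \right)} = W^{2} + 2 c$ ($H{\left(W,c \right)} = \left(W^{2} + 2 c\right) + 0 = W^{2} + 2 c$)
$\left(G{\left(-9 \right)} - 126\right) H{\left(5,11 \right)} = \left(8 \left(-9\right)^{\frac{3}{2}} - 126\right) \left(5^{2} + 2 \cdot 11\right) = \left(8 \left(- 27 i\right) - 126\right) \left(25 + 22\right) = \left(- 216 i - 126\right) 47 = \left(-126 - 216 i\right) 47 = -5922 - 10152 i$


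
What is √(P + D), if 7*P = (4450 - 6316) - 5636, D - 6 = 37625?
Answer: 33*√1645/7 ≈ 191.20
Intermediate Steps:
D = 37631 (D = 6 + 37625 = 37631)
P = -7502/7 (P = ((4450 - 6316) - 5636)/7 = (-1866 - 5636)/7 = (⅐)*(-7502) = -7502/7 ≈ -1071.7)
√(P + D) = √(-7502/7 + 37631) = √(255915/7) = 33*√1645/7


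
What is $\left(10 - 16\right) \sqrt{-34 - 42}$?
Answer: $- 12 i \sqrt{19} \approx - 52.307 i$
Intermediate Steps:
$\left(10 - 16\right) \sqrt{-34 - 42} = - 6 \sqrt{-76} = - 6 \cdot 2 i \sqrt{19} = - 12 i \sqrt{19}$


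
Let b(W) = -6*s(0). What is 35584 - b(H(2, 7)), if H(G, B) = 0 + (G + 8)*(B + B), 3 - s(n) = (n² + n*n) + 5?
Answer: 35572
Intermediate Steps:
s(n) = -2 - 2*n² (s(n) = 3 - ((n² + n*n) + 5) = 3 - ((n² + n²) + 5) = 3 - (2*n² + 5) = 3 - (5 + 2*n²) = 3 + (-5 - 2*n²) = -2 - 2*n²)
H(G, B) = 2*B*(8 + G) (H(G, B) = 0 + (8 + G)*(2*B) = 0 + 2*B*(8 + G) = 2*B*(8 + G))
b(W) = 12 (b(W) = -6*(-2 - 2*0²) = -6*(-2 - 2*0) = -6*(-2 + 0) = -6*(-2) = 12)
35584 - b(H(2, 7)) = 35584 - 1*12 = 35584 - 12 = 35572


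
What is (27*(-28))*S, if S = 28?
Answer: -21168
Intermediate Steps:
(27*(-28))*S = (27*(-28))*28 = -756*28 = -21168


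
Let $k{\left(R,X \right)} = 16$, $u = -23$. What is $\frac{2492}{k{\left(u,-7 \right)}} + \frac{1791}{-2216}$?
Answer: $\frac{343351}{2216} \approx 154.94$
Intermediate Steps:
$\frac{2492}{k{\left(u,-7 \right)}} + \frac{1791}{-2216} = \frac{2492}{16} + \frac{1791}{-2216} = 2492 \cdot \frac{1}{16} + 1791 \left(- \frac{1}{2216}\right) = \frac{623}{4} - \frac{1791}{2216} = \frac{343351}{2216}$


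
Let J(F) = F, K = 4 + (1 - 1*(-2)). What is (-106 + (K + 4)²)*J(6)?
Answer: 90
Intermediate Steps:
K = 7 (K = 4 + (1 + 2) = 4 + 3 = 7)
(-106 + (K + 4)²)*J(6) = (-106 + (7 + 4)²)*6 = (-106 + 11²)*6 = (-106 + 121)*6 = 15*6 = 90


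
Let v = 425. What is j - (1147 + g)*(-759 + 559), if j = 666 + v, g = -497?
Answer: 131091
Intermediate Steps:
j = 1091 (j = 666 + 425 = 1091)
j - (1147 + g)*(-759 + 559) = 1091 - (1147 - 497)*(-759 + 559) = 1091 - 650*(-200) = 1091 - 1*(-130000) = 1091 + 130000 = 131091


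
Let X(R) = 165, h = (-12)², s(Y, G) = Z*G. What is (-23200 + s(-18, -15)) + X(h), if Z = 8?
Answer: -23155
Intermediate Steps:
s(Y, G) = 8*G
h = 144
(-23200 + s(-18, -15)) + X(h) = (-23200 + 8*(-15)) + 165 = (-23200 - 120) + 165 = -23320 + 165 = -23155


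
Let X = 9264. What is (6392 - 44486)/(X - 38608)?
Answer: 2721/2096 ≈ 1.2982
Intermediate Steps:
(6392 - 44486)/(X - 38608) = (6392 - 44486)/(9264 - 38608) = -38094/(-29344) = -38094*(-1/29344) = 2721/2096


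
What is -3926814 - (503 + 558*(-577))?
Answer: -3605351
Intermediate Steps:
-3926814 - (503 + 558*(-577)) = -3926814 - (503 - 321966) = -3926814 - 1*(-321463) = -3926814 + 321463 = -3605351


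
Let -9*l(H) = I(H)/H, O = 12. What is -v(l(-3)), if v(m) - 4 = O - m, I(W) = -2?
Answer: -434/27 ≈ -16.074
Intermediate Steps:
l(H) = 2/(9*H) (l(H) = -(-2)/(9*H) = 2/(9*H))
v(m) = 16 - m (v(m) = 4 + (12 - m) = 16 - m)
-v(l(-3)) = -(16 - 2/(9*(-3))) = -(16 - 2*(-1)/(9*3)) = -(16 - 1*(-2/27)) = -(16 + 2/27) = -1*434/27 = -434/27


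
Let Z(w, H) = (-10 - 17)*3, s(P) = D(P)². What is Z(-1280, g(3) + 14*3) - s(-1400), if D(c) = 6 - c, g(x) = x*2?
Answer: -1976917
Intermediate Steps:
g(x) = 2*x
s(P) = (6 - P)²
Z(w, H) = -81 (Z(w, H) = -27*3 = -81)
Z(-1280, g(3) + 14*3) - s(-1400) = -81 - (-6 - 1400)² = -81 - 1*(-1406)² = -81 - 1*1976836 = -81 - 1976836 = -1976917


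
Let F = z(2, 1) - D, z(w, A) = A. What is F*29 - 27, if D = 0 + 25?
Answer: -723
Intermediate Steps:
D = 25
F = -24 (F = 1 - 1*25 = 1 - 25 = -24)
F*29 - 27 = -24*29 - 27 = -696 - 27 = -723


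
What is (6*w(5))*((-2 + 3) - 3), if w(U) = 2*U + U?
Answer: -180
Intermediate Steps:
w(U) = 3*U
(6*w(5))*((-2 + 3) - 3) = (6*(3*5))*((-2 + 3) - 3) = (6*15)*(1 - 3) = 90*(-2) = -180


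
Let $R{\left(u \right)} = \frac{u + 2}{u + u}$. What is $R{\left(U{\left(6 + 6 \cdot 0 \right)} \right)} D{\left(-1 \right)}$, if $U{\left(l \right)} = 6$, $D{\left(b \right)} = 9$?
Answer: $6$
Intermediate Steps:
$R{\left(u \right)} = \frac{2 + u}{2 u}$
$R{\left(U{\left(6 + 6 \cdot 0 \right)} \right)} D{\left(-1 \right)} = \frac{2 + 6}{2 \cdot 6} \cdot 9 = \frac{1}{2} \cdot \frac{1}{6} \cdot 8 \cdot 9 = \frac{2}{3} \cdot 9 = 6$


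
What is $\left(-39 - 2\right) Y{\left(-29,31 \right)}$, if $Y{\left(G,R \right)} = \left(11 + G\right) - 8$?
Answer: $1066$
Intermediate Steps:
$Y{\left(G,R \right)} = 3 + G$
$\left(-39 - 2\right) Y{\left(-29,31 \right)} = \left(-39 - 2\right) \left(3 - 29\right) = \left(-39 - 2\right) \left(-26\right) = \left(-41\right) \left(-26\right) = 1066$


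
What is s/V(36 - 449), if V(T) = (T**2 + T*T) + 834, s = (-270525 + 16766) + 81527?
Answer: -43058/85493 ≈ -0.50364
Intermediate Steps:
s = -172232 (s = -253759 + 81527 = -172232)
V(T) = 834 + 2*T**2 (V(T) = (T**2 + T**2) + 834 = 2*T**2 + 834 = 834 + 2*T**2)
s/V(36 - 449) = -172232/(834 + 2*(36 - 449)**2) = -172232/(834 + 2*(-413)**2) = -172232/(834 + 2*170569) = -172232/(834 + 341138) = -172232/341972 = -172232*1/341972 = -43058/85493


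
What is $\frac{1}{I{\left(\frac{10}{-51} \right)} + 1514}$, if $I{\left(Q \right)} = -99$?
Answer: $\frac{1}{1415} \approx 0.00070671$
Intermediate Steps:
$\frac{1}{I{\left(\frac{10}{-51} \right)} + 1514} = \frac{1}{-99 + 1514} = \frac{1}{1415}$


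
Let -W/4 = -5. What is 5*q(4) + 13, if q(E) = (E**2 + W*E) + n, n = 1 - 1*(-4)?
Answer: 518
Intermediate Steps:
n = 5 (n = 1 + 4 = 5)
W = 20 (W = -4*(-5) = 20)
q(E) = 5 + E**2 + 20*E (q(E) = (E**2 + 20*E) + 5 = 5 + E**2 + 20*E)
5*q(4) + 13 = 5*(5 + 4**2 + 20*4) + 13 = 5*(5 + 16 + 80) + 13 = 5*101 + 13 = 505 + 13 = 518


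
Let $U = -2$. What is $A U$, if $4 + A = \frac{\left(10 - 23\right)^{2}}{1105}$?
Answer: $\frac{654}{85} \approx 7.6941$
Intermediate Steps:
$A = - \frac{327}{85}$ ($A = -4 + \frac{\left(10 - 23\right)^{2}}{1105} = -4 + \left(-13\right)^{2} \cdot \frac{1}{1105} = -4 + 169 \cdot \frac{1}{1105} = -4 + \frac{13}{85} = - \frac{327}{85} \approx -3.8471$)
$A U = \left(- \frac{327}{85}\right) \left(-2\right) = \frac{654}{85}$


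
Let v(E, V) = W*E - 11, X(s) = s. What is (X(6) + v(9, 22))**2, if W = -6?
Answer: 3481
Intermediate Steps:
v(E, V) = -11 - 6*E (v(E, V) = -6*E - 11 = -11 - 6*E)
(X(6) + v(9, 22))**2 = (6 + (-11 - 6*9))**2 = (6 + (-11 - 54))**2 = (6 - 65)**2 = (-59)**2 = 3481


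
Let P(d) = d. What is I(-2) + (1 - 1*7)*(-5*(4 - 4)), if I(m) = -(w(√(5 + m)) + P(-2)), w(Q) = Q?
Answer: 2 - √3 ≈ 0.26795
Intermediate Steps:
I(m) = 2 - √(5 + m) (I(m) = -(√(5 + m) - 2) = -(-2 + √(5 + m)) = 2 - √(5 + m))
I(-2) + (1 - 1*7)*(-5*(4 - 4)) = (2 - √(5 - 2)) + (1 - 1*7)*(-5*(4 - 4)) = (2 - √3) + (1 - 7)*(-5*0) = (2 - √3) - 6*0 = (2 - √3) + 0 = 2 - √3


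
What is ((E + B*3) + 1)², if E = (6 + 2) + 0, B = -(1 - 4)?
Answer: 324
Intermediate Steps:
B = 3 (B = -1*(-3) = 3)
E = 8 (E = 8 + 0 = 8)
((E + B*3) + 1)² = ((8 + 3*3) + 1)² = ((8 + 9) + 1)² = (17 + 1)² = 18² = 324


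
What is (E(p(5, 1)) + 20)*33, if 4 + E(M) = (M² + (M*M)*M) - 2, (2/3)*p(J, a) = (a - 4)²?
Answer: 701349/8 ≈ 87669.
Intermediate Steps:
p(J, a) = 3*(-4 + a)²/2 (p(J, a) = 3*(a - 4)²/2 = 3*(-4 + a)²/2)
E(M) = -6 + M² + M³ (E(M) = -4 + ((M² + (M*M)*M) - 2) = -4 + ((M² + M²*M) - 2) = -4 + ((M² + M³) - 2) = -4 + (-2 + M² + M³) = -6 + M² + M³)
(E(p(5, 1)) + 20)*33 = ((-6 + (3*(-4 + 1)²/2)² + (3*(-4 + 1)²/2)³) + 20)*33 = ((-6 + ((3/2)*(-3)²)² + ((3/2)*(-3)²)³) + 20)*33 = ((-6 + ((3/2)*9)² + ((3/2)*9)³) + 20)*33 = ((-6 + (27/2)² + (27/2)³) + 20)*33 = ((-6 + 729/4 + 19683/8) + 20)*33 = (21093/8 + 20)*33 = (21253/8)*33 = 701349/8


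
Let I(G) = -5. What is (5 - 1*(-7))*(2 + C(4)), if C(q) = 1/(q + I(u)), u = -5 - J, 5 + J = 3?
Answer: 12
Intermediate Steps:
J = -2 (J = -5 + 3 = -2)
u = -3 (u = -5 - 1*(-2) = -5 + 2 = -3)
C(q) = 1/(-5 + q) (C(q) = 1/(q - 5) = 1/(-5 + q))
(5 - 1*(-7))*(2 + C(4)) = (5 - 1*(-7))*(2 + 1/(-5 + 4)) = (5 + 7)*(2 + 1/(-1)) = 12*(2 - 1) = 12*1 = 12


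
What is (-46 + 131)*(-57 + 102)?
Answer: 3825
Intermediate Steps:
(-46 + 131)*(-57 + 102) = 85*45 = 3825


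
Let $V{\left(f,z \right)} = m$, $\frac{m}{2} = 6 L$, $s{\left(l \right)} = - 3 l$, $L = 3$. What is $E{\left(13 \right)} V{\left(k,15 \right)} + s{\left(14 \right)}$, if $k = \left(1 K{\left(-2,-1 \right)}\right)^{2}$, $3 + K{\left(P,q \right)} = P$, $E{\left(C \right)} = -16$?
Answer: $-618$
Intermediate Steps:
$K{\left(P,q \right)} = -3 + P$
$k = 25$ ($k = \left(1 \left(-3 - 2\right)\right)^{2} = \left(1 \left(-5\right)\right)^{2} = \left(-5\right)^{2} = 25$)
$m = 36$ ($m = 2 \cdot 6 \cdot 3 = 2 \cdot 18 = 36$)
$V{\left(f,z \right)} = 36$
$E{\left(13 \right)} V{\left(k,15 \right)} + s{\left(14 \right)} = \left(-16\right) 36 - 42 = -576 - 42 = -618$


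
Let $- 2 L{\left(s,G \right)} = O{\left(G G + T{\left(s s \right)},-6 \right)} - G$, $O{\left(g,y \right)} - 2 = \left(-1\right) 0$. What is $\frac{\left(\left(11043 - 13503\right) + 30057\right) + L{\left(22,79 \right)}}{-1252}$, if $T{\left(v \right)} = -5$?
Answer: $- \frac{55271}{2504} \approx -22.073$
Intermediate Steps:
$O{\left(g,y \right)} = 2$ ($O{\left(g,y \right)} = 2 - 0 = 2 + 0 = 2$)
$L{\left(s,G \right)} = -1 + \frac{G}{2}$ ($L{\left(s,G \right)} = - \frac{2 - G}{2} = -1 + \frac{G}{2}$)
$\frac{\left(\left(11043 - 13503\right) + 30057\right) + L{\left(22,79 \right)}}{-1252} = \frac{\left(\left(11043 - 13503\right) + 30057\right) + \left(-1 + \frac{1}{2} \cdot 79\right)}{-1252} = \left(\left(-2460 + 30057\right) + \left(-1 + \frac{79}{2}\right)\right) \left(- \frac{1}{1252}\right) = \left(27597 + \frac{77}{2}\right) \left(- \frac{1}{1252}\right) = \frac{55271}{2} \left(- \frac{1}{1252}\right) = - \frac{55271}{2504}$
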